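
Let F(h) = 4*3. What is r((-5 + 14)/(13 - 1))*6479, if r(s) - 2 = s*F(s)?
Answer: 71269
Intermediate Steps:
F(h) = 12
r(s) = 2 + 12*s (r(s) = 2 + s*12 = 2 + 12*s)
r((-5 + 14)/(13 - 1))*6479 = (2 + 12*((-5 + 14)/(13 - 1)))*6479 = (2 + 12*(9/12))*6479 = (2 + 12*(9*(1/12)))*6479 = (2 + 12*(¾))*6479 = (2 + 9)*6479 = 11*6479 = 71269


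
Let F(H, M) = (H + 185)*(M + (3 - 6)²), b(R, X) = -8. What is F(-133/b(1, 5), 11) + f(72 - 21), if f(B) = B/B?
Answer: 8067/2 ≈ 4033.5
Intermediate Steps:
f(B) = 1
F(H, M) = (9 + M)*(185 + H) (F(H, M) = (185 + H)*(M + (-3)²) = (185 + H)*(M + 9) = (185 + H)*(9 + M) = (9 + M)*(185 + H))
F(-133/b(1, 5), 11) + f(72 - 21) = (1665 + 9*(-133/(-8)) + 185*11 - 133/(-8)*11) + 1 = (1665 + 9*(-133*(-⅛)) + 2035 - 133*(-⅛)*11) + 1 = (1665 + 9*(133/8) + 2035 + (133/8)*11) + 1 = (1665 + 1197/8 + 2035 + 1463/8) + 1 = 8065/2 + 1 = 8067/2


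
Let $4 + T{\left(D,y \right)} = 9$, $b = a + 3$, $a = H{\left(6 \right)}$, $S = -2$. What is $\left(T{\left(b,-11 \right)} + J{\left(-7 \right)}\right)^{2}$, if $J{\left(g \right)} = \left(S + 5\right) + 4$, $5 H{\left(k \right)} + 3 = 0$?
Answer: $144$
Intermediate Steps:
$H{\left(k \right)} = - \frac{3}{5}$ ($H{\left(k \right)} = - \frac{3}{5} + \frac{1}{5} \cdot 0 = - \frac{3}{5} + 0 = - \frac{3}{5}$)
$a = - \frac{3}{5} \approx -0.6$
$b = \frac{12}{5}$ ($b = - \frac{3}{5} + 3 = \frac{12}{5} \approx 2.4$)
$J{\left(g \right)} = 7$ ($J{\left(g \right)} = \left(-2 + 5\right) + 4 = 3 + 4 = 7$)
$T{\left(D,y \right)} = 5$ ($T{\left(D,y \right)} = -4 + 9 = 5$)
$\left(T{\left(b,-11 \right)} + J{\left(-7 \right)}\right)^{2} = \left(5 + 7\right)^{2} = 12^{2} = 144$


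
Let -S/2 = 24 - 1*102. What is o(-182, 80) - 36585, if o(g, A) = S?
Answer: -36429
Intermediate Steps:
S = 156 (S = -2*(24 - 1*102) = -2*(24 - 102) = -2*(-78) = 156)
o(g, A) = 156
o(-182, 80) - 36585 = 156 - 36585 = -36429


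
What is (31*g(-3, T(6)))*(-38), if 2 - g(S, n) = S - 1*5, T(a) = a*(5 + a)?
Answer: -11780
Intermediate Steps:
g(S, n) = 7 - S (g(S, n) = 2 - (S - 1*5) = 2 - (S - 5) = 2 - (-5 + S) = 2 + (5 - S) = 7 - S)
(31*g(-3, T(6)))*(-38) = (31*(7 - 1*(-3)))*(-38) = (31*(7 + 3))*(-38) = (31*10)*(-38) = 310*(-38) = -11780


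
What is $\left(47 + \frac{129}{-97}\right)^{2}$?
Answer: $\frac{19624900}{9409} \approx 2085.8$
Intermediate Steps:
$\left(47 + \frac{129}{-97}\right)^{2} = \left(47 + 129 \left(- \frac{1}{97}\right)\right)^{2} = \left(47 - \frac{129}{97}\right)^{2} = \left(\frac{4430}{97}\right)^{2} = \frac{19624900}{9409}$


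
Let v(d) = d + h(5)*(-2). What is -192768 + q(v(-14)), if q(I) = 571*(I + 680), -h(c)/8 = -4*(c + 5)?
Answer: -177922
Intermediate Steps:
h(c) = 160 + 32*c (h(c) = -(-32)*(c + 5) = -(-32)*(5 + c) = -8*(-20 - 4*c) = 160 + 32*c)
v(d) = -640 + d (v(d) = d + (160 + 32*5)*(-2) = d + (160 + 160)*(-2) = d + 320*(-2) = d - 640 = -640 + d)
q(I) = 388280 + 571*I (q(I) = 571*(680 + I) = 388280 + 571*I)
-192768 + q(v(-14)) = -192768 + (388280 + 571*(-640 - 14)) = -192768 + (388280 + 571*(-654)) = -192768 + (388280 - 373434) = -192768 + 14846 = -177922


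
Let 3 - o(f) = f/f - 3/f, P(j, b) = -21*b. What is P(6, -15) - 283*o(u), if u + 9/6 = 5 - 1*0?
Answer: -3455/7 ≈ -493.57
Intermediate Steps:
u = 7/2 (u = -3/2 + (5 - 1*0) = -3/2 + (5 + 0) = -3/2 + 5 = 7/2 ≈ 3.5000)
o(f) = 2 + 3/f (o(f) = 3 - (f/f - 3/f) = 3 - (1 - 3/f) = 3 + (-1 + 3/f) = 2 + 3/f)
P(6, -15) - 283*o(u) = -21*(-15) - 283*(2 + 3/(7/2)) = 315 - 283*(2 + 3*(2/7)) = 315 - 283*(2 + 6/7) = 315 - 283*20/7 = 315 - 5660/7 = -3455/7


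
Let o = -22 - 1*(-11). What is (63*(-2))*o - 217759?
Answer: -216373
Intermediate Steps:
o = -11 (o = -22 + 11 = -11)
(63*(-2))*o - 217759 = (63*(-2))*(-11) - 217759 = -126*(-11) - 217759 = 1386 - 217759 = -216373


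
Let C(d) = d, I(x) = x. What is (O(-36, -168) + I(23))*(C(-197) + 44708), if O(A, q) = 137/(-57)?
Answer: 17418638/19 ≈ 9.1677e+5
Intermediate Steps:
O(A, q) = -137/57 (O(A, q) = 137*(-1/57) = -137/57)
(O(-36, -168) + I(23))*(C(-197) + 44708) = (-137/57 + 23)*(-197 + 44708) = (1174/57)*44511 = 17418638/19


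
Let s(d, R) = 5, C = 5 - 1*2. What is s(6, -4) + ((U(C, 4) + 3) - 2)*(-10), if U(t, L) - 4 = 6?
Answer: -105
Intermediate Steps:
C = 3 (C = 5 - 2 = 3)
U(t, L) = 10 (U(t, L) = 4 + 6 = 10)
s(6, -4) + ((U(C, 4) + 3) - 2)*(-10) = 5 + ((10 + 3) - 2)*(-10) = 5 + (13 - 2)*(-10) = 5 + 11*(-10) = 5 - 110 = -105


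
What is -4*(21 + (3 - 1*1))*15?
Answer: -1380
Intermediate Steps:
-4*(21 + (3 - 1*1))*15 = -4*(21 + (3 - 1))*15 = -4*(21 + 2)*15 = -4*23*15 = -92*15 = -1380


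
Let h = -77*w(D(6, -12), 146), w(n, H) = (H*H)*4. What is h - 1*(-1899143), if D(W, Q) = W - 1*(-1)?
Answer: -4666185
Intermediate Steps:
D(W, Q) = 1 + W (D(W, Q) = W + 1 = 1 + W)
w(n, H) = 4*H² (w(n, H) = H²*4 = 4*H²)
h = -6565328 (h = -308*146² = -308*21316 = -77*85264 = -6565328)
h - 1*(-1899143) = -6565328 - 1*(-1899143) = -6565328 + 1899143 = -4666185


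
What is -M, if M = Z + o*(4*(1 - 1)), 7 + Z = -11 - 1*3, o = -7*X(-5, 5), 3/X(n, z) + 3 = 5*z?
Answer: 21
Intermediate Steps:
X(n, z) = 3/(-3 + 5*z)
o = -21/22 (o = -21/(-3 + 5*5) = -21/(-3 + 25) = -21/22 ≈ -0.95455)
Z = -21 (Z = -7 + (-11 - 1*3) = -7 + (-11 - 3) = -7 - 14 = -21)
M = -21 (M = -21 - 42*(1 - 1)/11 = -21 - 42*0/11 = -21 - 21/22*0 = -21 + 0 = -21)
-M = -1*(-21) = 21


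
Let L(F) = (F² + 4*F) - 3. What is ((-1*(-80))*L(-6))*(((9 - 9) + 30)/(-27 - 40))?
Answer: -21600/67 ≈ -322.39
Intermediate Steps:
L(F) = -3 + F² + 4*F
((-1*(-80))*L(-6))*(((9 - 9) + 30)/(-27 - 40)) = ((-1*(-80))*(-3 + (-6)² + 4*(-6)))*(((9 - 9) + 30)/(-27 - 40)) = (80*(-3 + 36 - 24))*((0 + 30)/(-67)) = (80*9)*(30*(-1/67)) = 720*(-30/67) = -21600/67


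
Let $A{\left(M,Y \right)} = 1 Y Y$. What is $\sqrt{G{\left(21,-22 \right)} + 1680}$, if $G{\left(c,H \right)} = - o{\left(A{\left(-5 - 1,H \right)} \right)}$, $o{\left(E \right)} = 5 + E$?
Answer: $\sqrt{1191} \approx 34.511$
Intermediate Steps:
$A{\left(M,Y \right)} = Y^{2}$ ($A{\left(M,Y \right)} = Y Y = Y^{2}$)
$G{\left(c,H \right)} = -5 - H^{2}$ ($G{\left(c,H \right)} = - (5 + H^{2}) = -5 - H^{2}$)
$\sqrt{G{\left(21,-22 \right)} + 1680} = \sqrt{\left(-5 - \left(-22\right)^{2}\right) + 1680} = \sqrt{\left(-5 - 484\right) + 1680} = \sqrt{-489 + 1680} = \sqrt{1191}$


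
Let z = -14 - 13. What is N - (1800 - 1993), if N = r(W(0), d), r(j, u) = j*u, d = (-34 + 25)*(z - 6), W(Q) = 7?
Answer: 2272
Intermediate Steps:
z = -27
d = 297 (d = (-34 + 25)*(-27 - 6) = -9*(-33) = 297)
N = 2079 (N = 7*297 = 2079)
N - (1800 - 1993) = 2079 - (1800 - 1993) = 2079 - 1*(-193) = 2079 + 193 = 2272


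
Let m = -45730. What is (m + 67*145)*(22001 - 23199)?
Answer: 43145970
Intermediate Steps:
(m + 67*145)*(22001 - 23199) = (-45730 + 67*145)*(22001 - 23199) = (-45730 + 9715)*(-1198) = -36015*(-1198) = 43145970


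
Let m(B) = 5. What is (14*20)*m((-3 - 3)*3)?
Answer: 1400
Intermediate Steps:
(14*20)*m((-3 - 3)*3) = (14*20)*5 = 280*5 = 1400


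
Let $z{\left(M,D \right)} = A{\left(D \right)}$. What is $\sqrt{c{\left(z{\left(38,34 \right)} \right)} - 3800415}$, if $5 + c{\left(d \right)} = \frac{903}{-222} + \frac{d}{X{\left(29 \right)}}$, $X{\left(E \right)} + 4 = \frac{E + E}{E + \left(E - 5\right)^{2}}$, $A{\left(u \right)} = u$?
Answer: $\frac{9 i \sqrt{358353186631174}}{87394} \approx 1949.5 i$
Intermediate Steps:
$X{\left(E \right)} = -4 + \frac{2 E}{E + \left(-5 + E\right)^{2}}$ ($X{\left(E \right)} = -4 + \frac{E + E}{E + \left(E - 5\right)^{2}} = -4 + \frac{2 E}{E + \left(-5 + E\right)^{2}}$)
$z{\left(M,D \right)} = D$
$c{\left(d \right)} = - \frac{671}{74} - \frac{605 d}{2362}$ ($c{\left(d \right)} = -5 + \left(\frac{903}{-222} + \frac{d}{2 \frac{1}{29 + \left(-5 + 29\right)^{2}} \left(\left(-1\right) 29 - 2 \left(-5 + 29\right)^{2}\right)}\right) = -5 + \left(903 \left(- \frac{1}{222}\right) + \frac{d}{2 \frac{1}{29 + 24^{2}} \left(-29 - 2 \cdot 24^{2}\right)}\right) = -5 + \left(- \frac{301}{74} + \frac{d}{2 \frac{1}{29 + 576} \left(-29 - 1152\right)}\right) = -5 + \left(- \frac{301}{74} + \frac{d}{2 \cdot \frac{1}{605} \left(-29 - 1152\right)}\right) = -5 + \left(- \frac{301}{74} + \frac{d}{2 \cdot \frac{1}{605} \left(-1181\right)}\right) = -5 + \left(- \frac{301}{74} + \frac{d}{- \frac{2362}{605}}\right) = -5 + \left(- \frac{301}{74} + d \left(- \frac{605}{2362}\right)\right) = -5 - \left(\frac{301}{74} + \frac{605 d}{2362}\right) = - \frac{671}{74} - \frac{605 d}{2362}$)
$\sqrt{c{\left(z{\left(38,34 \right)} \right)} - 3800415} = \sqrt{\left(- \frac{671}{74} - \frac{10285}{1181}\right) - 3800415} = \sqrt{- \frac{1553541}{87394} - 3800415} = \sqrt{- \frac{332135022051}{87394}} = \frac{9 i \sqrt{358353186631174}}{87394}$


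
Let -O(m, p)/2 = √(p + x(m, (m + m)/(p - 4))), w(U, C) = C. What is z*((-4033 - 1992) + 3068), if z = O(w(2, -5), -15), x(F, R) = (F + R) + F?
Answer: 5914*I*√8835/19 ≈ 29257.0*I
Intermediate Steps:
x(F, R) = R + 2*F
O(m, p) = -2*√(p + 2*m + 2*m/(-4 + p)) (O(m, p) = -2*√(p + ((m + m)/(p - 4) + 2*m)) = -2*√(p + ((2*m)/(-4 + p) + 2*m)) = -2*√(p + (2*m/(-4 + p) + 2*m)) = -2*√(p + (2*m + 2*m/(-4 + p))) = -2*√(p + 2*m + 2*m/(-4 + p)))
z = -2*I*√8835/19 (z = -2*√(2*(-5) - 15*(-4 - 15) + 2*(-5)*(-4 - 15))*(I*√19/19) = -2*√(-10 - 15*(-19) + 2*(-5)*(-19))*(I*√19/19) = -2*I*√19*√(-10 + 285 + 190)/19 = -2*I*√8835/19 ≈ -9.8942*I)
z*((-4033 - 1992) + 3068) = (-2*I*√8835/19)*((-4033 - 1992) + 3068) = (-2*I*√8835/19)*(-6025 + 3068) = -2*I*√8835/19*(-2957) = 5914*I*√8835/19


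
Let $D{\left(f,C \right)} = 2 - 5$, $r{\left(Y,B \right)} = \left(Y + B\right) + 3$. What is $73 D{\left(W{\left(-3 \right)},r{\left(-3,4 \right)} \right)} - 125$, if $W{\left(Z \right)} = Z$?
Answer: $-344$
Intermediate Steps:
$r{\left(Y,B \right)} = 3 + B + Y$ ($r{\left(Y,B \right)} = \left(B + Y\right) + 3 = 3 + B + Y$)
$D{\left(f,C \right)} = -3$ ($D{\left(f,C \right)} = 2 - 5 = -3$)
$73 D{\left(W{\left(-3 \right)},r{\left(-3,4 \right)} \right)} - 125 = 73 \left(-3\right) - 125 = -219 - 125 = -344$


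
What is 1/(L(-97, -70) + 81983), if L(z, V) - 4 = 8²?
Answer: 1/82051 ≈ 1.2188e-5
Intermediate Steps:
L(z, V) = 68 (L(z, V) = 4 + 8² = 4 + 64 = 68)
1/(L(-97, -70) + 81983) = 1/(68 + 81983) = 1/82051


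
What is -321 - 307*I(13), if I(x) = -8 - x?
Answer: 6126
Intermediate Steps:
-321 - 307*I(13) = -321 - 307*(-8 - 1*13) = -321 - 307*(-8 - 13) = -321 - 307*(-21) = -321 + 6447 = 6126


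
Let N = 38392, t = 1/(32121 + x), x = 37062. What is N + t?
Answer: 2656073737/69183 ≈ 38392.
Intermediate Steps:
t = 1/69183 (t = 1/(32121 + 37062) = 1/69183 ≈ 1.4454e-5)
N + t = 38392 + 1/69183 = 2656073737/69183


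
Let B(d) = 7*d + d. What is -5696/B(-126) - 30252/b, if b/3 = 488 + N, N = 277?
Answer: -40328/5355 ≈ -7.5309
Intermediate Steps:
B(d) = 8*d
b = 2295 (b = 3*(488 + 277) = 3*765 = 2295)
-5696/B(-126) - 30252/b = -5696/(8*(-126)) - 30252/2295 = -5696/(-1008) - 30252*1/2295 = -5696*(-1/1008) - 10084/765 = 356/63 - 10084/765 = -40328/5355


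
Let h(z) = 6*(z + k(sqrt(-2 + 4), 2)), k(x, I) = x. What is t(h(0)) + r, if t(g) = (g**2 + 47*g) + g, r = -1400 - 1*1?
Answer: -1329 + 288*sqrt(2) ≈ -921.71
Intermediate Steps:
r = -1401 (r = -1400 - 1 = -1401)
h(z) = 6*z + 6*sqrt(2) (h(z) = 6*(z + sqrt(-2 + 4)) = 6*(z + sqrt(2)) = 6*z + 6*sqrt(2))
t(g) = g**2 + 48*g
t(h(0)) + r = (6*0 + 6*sqrt(2))*(48 + (6*0 + 6*sqrt(2))) - 1401 = (0 + 6*sqrt(2))*(48 + (0 + 6*sqrt(2))) - 1401 = (6*sqrt(2))*(48 + 6*sqrt(2)) - 1401 = 6*sqrt(2)*(48 + 6*sqrt(2)) - 1401 = -1401 + 6*sqrt(2)*(48 + 6*sqrt(2))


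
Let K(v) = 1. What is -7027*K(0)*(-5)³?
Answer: 878375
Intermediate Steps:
-7027*K(0)*(-5)³ = -7027*(-5)³ = -7027*(-125) = 878375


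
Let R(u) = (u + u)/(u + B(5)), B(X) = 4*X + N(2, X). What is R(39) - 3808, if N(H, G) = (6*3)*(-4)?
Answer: -3814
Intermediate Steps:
N(H, G) = -72 (N(H, G) = 18*(-4) = -72)
B(X) = -72 + 4*X (B(X) = 4*X - 72 = -72 + 4*X)
R(u) = 2*u/(-52 + u) (R(u) = (u + u)/(u + (-72 + 4*5)) = (2*u)/(u + (-72 + 20)) = (2*u)/(u - 52) = (2*u)/(-52 + u) = 2*u/(-52 + u))
R(39) - 3808 = 2*39/(-52 + 39) - 3808 = 2*39/(-13) - 3808 = 2*39*(-1/13) - 3808 = -6 - 3808 = -3814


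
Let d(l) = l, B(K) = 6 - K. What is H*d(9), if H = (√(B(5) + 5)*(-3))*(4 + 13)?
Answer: -459*√6 ≈ -1124.3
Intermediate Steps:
H = -51*√6 (H = (√((6 - 1*5) + 5)*(-3))*(4 + 13) = (√((6 - 5) + 5)*(-3))*17 = (√(1 + 5)*(-3))*17 = (√6*(-3))*17 = -3*√6*17 = -51*√6 ≈ -124.92)
H*d(9) = -51*√6*9 = -459*√6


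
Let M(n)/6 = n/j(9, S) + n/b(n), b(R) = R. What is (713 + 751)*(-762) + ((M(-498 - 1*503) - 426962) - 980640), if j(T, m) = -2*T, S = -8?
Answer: -7568491/3 ≈ -2.5228e+6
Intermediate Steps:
M(n) = 6 - n/3 (M(n) = 6*(n/((-2*9)) + n/n) = 6*(n/(-18) + 1) = 6*(n*(-1/18) + 1) = 6*(-n/18 + 1) = 6*(1 - n/18) = 6 - n/3)
(713 + 751)*(-762) + ((M(-498 - 1*503) - 426962) - 980640) = (713 + 751)*(-762) + (((6 - (-498 - 1*503)/3) - 426962) - 980640) = 1464*(-762) + (((6 - (-498 - 503)/3) - 426962) - 980640) = -1115568 + (((6 - ⅓*(-1001)) - 426962) - 980640) = -1115568 + (((6 + 1001/3) - 426962) - 980640) = -1115568 + ((1019/3 - 426962) - 980640) = -1115568 + (-1279867/3 - 980640) = -1115568 - 4221787/3 = -7568491/3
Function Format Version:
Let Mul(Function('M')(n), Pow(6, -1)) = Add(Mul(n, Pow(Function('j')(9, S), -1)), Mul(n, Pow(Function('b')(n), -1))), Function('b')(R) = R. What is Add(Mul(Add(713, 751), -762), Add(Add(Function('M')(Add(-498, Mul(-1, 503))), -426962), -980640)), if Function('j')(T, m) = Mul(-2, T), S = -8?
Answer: Rational(-7568491, 3) ≈ -2.5228e+6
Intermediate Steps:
Function('M')(n) = Add(6, Mul(Rational(-1, 3), n)) (Function('M')(n) = Mul(6, Add(Mul(n, Pow(Mul(-2, 9), -1)), Mul(n, Pow(n, -1)))) = Mul(6, Add(Mul(n, Pow(-18, -1)), 1)) = Mul(6, Add(Mul(n, Rational(-1, 18)), 1)) = Mul(6, Add(Mul(Rational(-1, 18), n), 1)) = Mul(6, Add(1, Mul(Rational(-1, 18), n))) = Add(6, Mul(Rational(-1, 3), n)))
Add(Mul(Add(713, 751), -762), Add(Add(Function('M')(Add(-498, Mul(-1, 503))), -426962), -980640)) = Add(Mul(Add(713, 751), -762), Add(Add(Add(6, Mul(Rational(-1, 3), Add(-498, Mul(-1, 503)))), -426962), -980640)) = Add(Mul(1464, -762), Add(Add(Add(6, Mul(Rational(-1, 3), Add(-498, -503))), -426962), -980640)) = Add(-1115568, Add(Add(Add(6, Mul(Rational(-1, 3), -1001)), -426962), -980640)) = Add(-1115568, Add(Add(Add(6, Rational(1001, 3)), -426962), -980640)) = Add(-1115568, Add(Add(Rational(1019, 3), -426962), -980640)) = Add(-1115568, Add(Rational(-1279867, 3), -980640)) = Add(-1115568, Rational(-4221787, 3)) = Rational(-7568491, 3)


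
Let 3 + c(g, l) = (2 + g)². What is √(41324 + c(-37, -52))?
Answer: √42546 ≈ 206.27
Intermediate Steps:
c(g, l) = -3 + (2 + g)²
√(41324 + c(-37, -52)) = √(41324 + (-3 + (2 - 37)²)) = √(41324 + (-3 + (-35)²)) = √(41324 + (-3 + 1225)) = √(41324 + 1222) = √42546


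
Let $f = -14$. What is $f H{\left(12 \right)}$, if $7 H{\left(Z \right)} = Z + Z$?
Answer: $-48$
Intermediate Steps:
$H{\left(Z \right)} = \frac{2 Z}{7}$ ($H{\left(Z \right)} = \frac{Z + Z}{7} = \frac{2 Z}{7}$)
$f H{\left(12 \right)} = - 14 \cdot \frac{2}{7} \cdot 12 = \left(-14\right) \frac{24}{7} = -48$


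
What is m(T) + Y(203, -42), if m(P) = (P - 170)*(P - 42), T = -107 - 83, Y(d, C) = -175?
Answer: 83345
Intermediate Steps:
T = -190
m(P) = (-170 + P)*(-42 + P)
m(T) + Y(203, -42) = (7140 + (-190)² - 212*(-190)) - 175 = (7140 + 36100 + 40280) - 175 = 83520 - 175 = 83345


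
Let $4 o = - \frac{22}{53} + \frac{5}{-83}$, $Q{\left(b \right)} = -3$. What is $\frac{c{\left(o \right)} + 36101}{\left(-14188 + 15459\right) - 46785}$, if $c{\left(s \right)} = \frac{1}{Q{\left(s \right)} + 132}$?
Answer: $- \frac{332645}{419379} \approx -0.79318$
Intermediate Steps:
$o = - \frac{2091}{17596}$ ($o = \frac{- \frac{22}{53} + \frac{5}{-83}}{4} = \frac{\left(-22\right) \frac{1}{53} + 5 \left(- \frac{1}{83}\right)}{4} = \frac{- \frac{22}{53} - \frac{5}{83}}{4} = \frac{1}{4} \left(- \frac{2091}{4399}\right) = - \frac{2091}{17596} \approx -0.11883$)
$c{\left(s \right)} = \frac{1}{129}$ ($c{\left(s \right)} = \frac{1}{-3 + 132} = \frac{1}{129}$)
$\frac{c{\left(o \right)} + 36101}{\left(-14188 + 15459\right) - 46785} = \frac{\frac{1}{129} + 36101}{\left(-14188 + 15459\right) - 46785} = \frac{4657030}{129 \left(1271 - 46785\right)} = \frac{4657030}{129 \left(-45514\right)} = \frac{4657030}{129} \left(- \frac{1}{45514}\right) = - \frac{332645}{419379}$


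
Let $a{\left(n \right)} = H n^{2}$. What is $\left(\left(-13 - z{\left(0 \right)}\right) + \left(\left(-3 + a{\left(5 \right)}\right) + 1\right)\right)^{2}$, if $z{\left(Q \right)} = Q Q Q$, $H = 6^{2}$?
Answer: $783225$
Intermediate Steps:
$H = 36$
$a{\left(n \right)} = 36 n^{2}$
$z{\left(Q \right)} = Q^{3}$ ($z{\left(Q \right)} = Q^{2} Q = Q^{3}$)
$\left(\left(-13 - z{\left(0 \right)}\right) + \left(\left(-3 + a{\left(5 \right)}\right) + 1\right)\right)^{2} = \left(\left(-13 - 0^{3}\right) + \left(\left(-3 + 36 \cdot 5^{2}\right) + 1\right)\right)^{2} = \left(\left(-13 - 0\right) + \left(\left(-3 + 36 \cdot 25\right) + 1\right)\right)^{2} = \left(\left(-13 + 0\right) + \left(\left(-3 + 900\right) + 1\right)\right)^{2} = \left(-13 + \left(897 + 1\right)\right)^{2} = \left(-13 + 898\right)^{2} = 885^{2} = 783225$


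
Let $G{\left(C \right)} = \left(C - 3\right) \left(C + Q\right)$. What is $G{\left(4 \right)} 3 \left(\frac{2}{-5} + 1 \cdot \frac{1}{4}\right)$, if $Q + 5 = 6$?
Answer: $- \frac{9}{4} \approx -2.25$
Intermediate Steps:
$Q = 1$ ($Q = -5 + 6 = 1$)
$G{\left(C \right)} = \left(1 + C\right) \left(-3 + C\right)$ ($G{\left(C \right)} = \left(C - 3\right) \left(C + 1\right) = \left(-3 + C\right) \left(1 + C\right) = \left(1 + C\right) \left(-3 + C\right)$)
$G{\left(4 \right)} 3 \left(\frac{2}{-5} + 1 \cdot \frac{1}{4}\right) = \left(-3 + 4^{2} - 8\right) 3 \left(\frac{2}{-5} + 1 \cdot \frac{1}{4}\right) = \left(-3 + 16 - 8\right) 3 \left(2 \left(- \frac{1}{5}\right) + 1 \cdot \frac{1}{4}\right) = 5 \cdot 3 \left(- \frac{2}{5} + \frac{1}{4}\right) = 15 \left(- \frac{3}{20}\right) = - \frac{9}{4}$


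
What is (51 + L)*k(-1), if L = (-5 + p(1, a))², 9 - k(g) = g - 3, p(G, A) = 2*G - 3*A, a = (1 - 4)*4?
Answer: 14820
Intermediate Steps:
a = -12 (a = -3*4 = -12)
p(G, A) = -3*A + 2*G
k(g) = 12 - g (k(g) = 9 - (g - 3) = 9 - (-3 + g) = 9 + (3 - g) = 12 - g)
L = 1089 (L = (-5 + (-3*(-12) + 2*1))² = (-5 + (36 + 2))² = (-5 + 38)² = 33² = 1089)
(51 + L)*k(-1) = (51 + 1089)*(12 - 1*(-1)) = 1140*(12 + 1) = 1140*13 = 14820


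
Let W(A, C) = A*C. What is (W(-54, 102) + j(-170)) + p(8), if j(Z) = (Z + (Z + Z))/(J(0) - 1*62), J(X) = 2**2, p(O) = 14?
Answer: -159071/29 ≈ -5485.2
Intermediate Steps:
J(X) = 4
j(Z) = -3*Z/58 (j(Z) = (Z + (Z + Z))/(4 - 1*62) = (Z + 2*Z)/(4 - 62) = (3*Z)/(-58) = (3*Z)*(-1/58) = -3*Z/58)
(W(-54, 102) + j(-170)) + p(8) = (-54*102 - 3/58*(-170)) + 14 = (-5508 + 255/29) + 14 = -159477/29 + 14 = -159071/29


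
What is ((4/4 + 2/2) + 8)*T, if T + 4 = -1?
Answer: -50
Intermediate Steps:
T = -5 (T = -4 - 1 = -5)
((4/4 + 2/2) + 8)*T = ((4/4 + 2/2) + 8)*(-5) = ((4*(1/4) + 2*(1/2)) + 8)*(-5) = ((1 + 1) + 8)*(-5) = (2 + 8)*(-5) = 10*(-5) = -50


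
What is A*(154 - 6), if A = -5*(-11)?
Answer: 8140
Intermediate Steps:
A = 55
A*(154 - 6) = 55*(154 - 6) = 55*148 = 8140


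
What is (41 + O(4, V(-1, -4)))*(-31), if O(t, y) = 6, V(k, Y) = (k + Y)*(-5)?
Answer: -1457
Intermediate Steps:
V(k, Y) = -5*Y - 5*k (V(k, Y) = (Y + k)*(-5) = -5*Y - 5*k)
(41 + O(4, V(-1, -4)))*(-31) = (41 + 6)*(-31) = 47*(-31) = -1457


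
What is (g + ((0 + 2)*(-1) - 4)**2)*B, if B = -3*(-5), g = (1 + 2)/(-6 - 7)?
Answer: 6975/13 ≈ 536.54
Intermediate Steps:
g = -3/13 (g = 3/(-13) = 3*(-1/13) = -3/13 ≈ -0.23077)
B = 15
(g + ((0 + 2)*(-1) - 4)**2)*B = (-3/13 + ((0 + 2)*(-1) - 4)**2)*15 = (-3/13 + (2*(-1) - 4)**2)*15 = (-3/13 + (-2 - 4)**2)*15 = (-3/13 + (-6)**2)*15 = (-3/13 + 36)*15 = (465/13)*15 = 6975/13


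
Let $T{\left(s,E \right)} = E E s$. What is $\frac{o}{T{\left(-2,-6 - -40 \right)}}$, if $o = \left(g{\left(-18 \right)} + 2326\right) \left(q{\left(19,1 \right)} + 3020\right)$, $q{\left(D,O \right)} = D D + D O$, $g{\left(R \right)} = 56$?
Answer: $- \frac{59550}{17} \approx -3502.9$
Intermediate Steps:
$q{\left(D,O \right)} = D^{2} + D O$
$o = 8098800$ ($o = \left(56 + 2326\right) \left(19 \left(19 + 1\right) + 3020\right) = 2382 \left(19 \cdot 20 + 3020\right) = 2382 \left(380 + 3020\right) = 2382 \cdot 3400 = 8098800$)
$T{\left(s,E \right)} = s E^{2}$ ($T{\left(s,E \right)} = E^{2} s = s E^{2}$)
$\frac{o}{T{\left(-2,-6 - -40 \right)}} = \frac{8098800}{\left(-2\right) \left(-6 - -40\right)^{2}} = \frac{8098800}{\left(-2\right) \left(-6 + 40\right)^{2}} = \frac{8098800}{\left(-2\right) 34^{2}} = \frac{8098800}{\left(-2\right) 1156} = \frac{8098800}{-2312} = 8098800 \left(- \frac{1}{2312}\right) = - \frac{59550}{17}$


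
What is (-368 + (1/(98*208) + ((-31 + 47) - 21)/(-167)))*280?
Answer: -6263085085/60788 ≈ -1.0303e+5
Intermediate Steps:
(-368 + (1/(98*208) + ((-31 + 47) - 21)/(-167)))*280 = (-368 + ((1/98)*(1/208) + (16 - 21)*(-1/167)))*280 = (-368 + (1/20384 - 5*(-1/167)))*280 = (-368 + (1/20384 + 5/167))*280 = (-368 + 102087/3404128)*280 = -1252617017/3404128*280 = -6263085085/60788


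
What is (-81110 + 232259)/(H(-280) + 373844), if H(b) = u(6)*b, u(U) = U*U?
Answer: 151149/363764 ≈ 0.41551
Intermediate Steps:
u(U) = U²
H(b) = 36*b (H(b) = 6²*b = 36*b)
(-81110 + 232259)/(H(-280) + 373844) = (-81110 + 232259)/(36*(-280) + 373844) = 151149/(-10080 + 373844) = 151149/363764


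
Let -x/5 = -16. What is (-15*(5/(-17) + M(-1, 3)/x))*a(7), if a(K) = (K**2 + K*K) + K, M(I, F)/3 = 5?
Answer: 45675/272 ≈ 167.92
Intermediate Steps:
x = 80 (x = -5*(-16) = 80)
M(I, F) = 15 (M(I, F) = 3*5 = 15)
a(K) = K + 2*K**2 (a(K) = (K**2 + K**2) + K = 2*K**2 + K = K + 2*K**2)
(-15*(5/(-17) + M(-1, 3)/x))*a(7) = (-15*(5/(-17) + 15/80))*(7*(1 + 2*7)) = (-15*(5*(-1/17) + 15*(1/80)))*(7*(1 + 14)) = (-15*(-5/17 + 3/16))*(7*15) = -15*(-29/272)*105 = (435/272)*105 = 45675/272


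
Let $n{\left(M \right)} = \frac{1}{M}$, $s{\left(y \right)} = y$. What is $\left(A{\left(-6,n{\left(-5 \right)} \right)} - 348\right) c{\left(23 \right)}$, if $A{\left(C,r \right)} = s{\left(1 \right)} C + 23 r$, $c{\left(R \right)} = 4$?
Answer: $- \frac{7172}{5} \approx -1434.4$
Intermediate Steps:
$A{\left(C,r \right)} = C + 23 r$ ($A{\left(C,r \right)} = 1 C + 23 r = C + 23 r$)
$\left(A{\left(-6,n{\left(-5 \right)} \right)} - 348\right) c{\left(23 \right)} = \left(\left(-6 + \frac{23}{-5}\right) - 348\right) 4 = \left(\left(-6 + 23 \left(- \frac{1}{5}\right)\right) - 348\right) 4 = \left(\left(-6 - \frac{23}{5}\right) - 348\right) 4 = \left(- \frac{53}{5} - 348\right) 4 = \left(- \frac{1793}{5}\right) 4 = - \frac{7172}{5}$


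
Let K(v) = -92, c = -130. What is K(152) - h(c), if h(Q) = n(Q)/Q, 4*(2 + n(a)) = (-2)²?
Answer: -11961/130 ≈ -92.008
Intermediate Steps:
n(a) = -1 (n(a) = -2 + (¼)*(-2)² = -2 + (¼)*4 = -2 + 1 = -1)
h(Q) = -1/Q
K(152) - h(c) = -92 - (-1)/(-130) = -92 - (-1)*(-1)/130 = -92 - 1*1/130 = -92 - 1/130 = -11961/130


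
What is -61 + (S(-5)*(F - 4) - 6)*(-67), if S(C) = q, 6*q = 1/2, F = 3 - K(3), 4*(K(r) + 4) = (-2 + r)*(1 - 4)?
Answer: 5121/16 ≈ 320.06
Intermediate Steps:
K(r) = -5/2 - 3*r/4 (K(r) = -4 + ((-2 + r)*(1 - 4))/4 = -4 + ((-2 + r)*(-3))/4 = -4 + (6 - 3*r)/4 = -4 + (3/2 - 3*r/4) = -5/2 - 3*r/4)
F = 31/4 (F = 3 - (-5/2 - 3/4*3) = 3 - (-5/2 - 9/4) = 3 - 1*(-19/4) = 3 + 19/4 = 31/4 ≈ 7.7500)
q = 1/12 (q = (1/6)/2 = (1/6)*(1/2) = 1/12 ≈ 0.083333)
S(C) = 1/12
-61 + (S(-5)*(F - 4) - 6)*(-67) = -61 + ((31/4 - 4)/12 - 6)*(-67) = -61 + ((1/12)*(15/4) - 6)*(-67) = -61 + (5/16 - 6)*(-67) = -61 - 91/16*(-67) = -61 + 6097/16 = 5121/16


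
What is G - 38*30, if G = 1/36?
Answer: -41039/36 ≈ -1140.0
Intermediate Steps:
G = 1/36 ≈ 0.027778
G - 38*30 = 1/36 - 38*30 = 1/36 - 1140 = -41039/36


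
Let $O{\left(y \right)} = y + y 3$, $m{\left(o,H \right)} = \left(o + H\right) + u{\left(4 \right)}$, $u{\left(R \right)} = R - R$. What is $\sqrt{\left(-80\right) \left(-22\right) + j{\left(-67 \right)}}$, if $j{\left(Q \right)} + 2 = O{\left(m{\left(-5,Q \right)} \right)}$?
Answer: $7 \sqrt{30} \approx 38.341$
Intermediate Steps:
$u{\left(R \right)} = 0$
$m{\left(o,H \right)} = H + o$ ($m{\left(o,H \right)} = \left(o + H\right) + 0 = \left(H + o\right) + 0 = H + o$)
$O{\left(y \right)} = 4 y$ ($O{\left(y \right)} = y + 3 y = 4 y$)
$j{\left(Q \right)} = -22 + 4 Q$ ($j{\left(Q \right)} = -2 + 4 \left(Q - 5\right) = -2 + 4 \left(-5 + Q\right) = -2 + \left(-20 + 4 Q\right) = -22 + 4 Q$)
$\sqrt{\left(-80\right) \left(-22\right) + j{\left(-67 \right)}} = \sqrt{\left(-80\right) \left(-22\right) + \left(-22 + 4 \left(-67\right)\right)} = \sqrt{1760 - 290} = \sqrt{1470} = 7 \sqrt{30}$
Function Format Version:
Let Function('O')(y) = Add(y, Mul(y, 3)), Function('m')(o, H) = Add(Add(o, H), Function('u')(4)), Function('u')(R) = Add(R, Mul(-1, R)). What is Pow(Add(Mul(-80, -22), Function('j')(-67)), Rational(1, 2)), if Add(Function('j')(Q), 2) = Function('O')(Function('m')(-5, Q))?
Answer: Mul(7, Pow(30, Rational(1, 2))) ≈ 38.341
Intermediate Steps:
Function('u')(R) = 0
Function('m')(o, H) = Add(H, o) (Function('m')(o, H) = Add(Add(o, H), 0) = Add(Add(H, o), 0) = Add(H, o))
Function('O')(y) = Mul(4, y) (Function('O')(y) = Add(y, Mul(3, y)) = Mul(4, y))
Function('j')(Q) = Add(-22, Mul(4, Q)) (Function('j')(Q) = Add(-2, Mul(4, Add(Q, -5))) = Add(-2, Mul(4, Add(-5, Q))) = Add(-2, Add(-20, Mul(4, Q))) = Add(-22, Mul(4, Q)))
Pow(Add(Mul(-80, -22), Function('j')(-67)), Rational(1, 2)) = Pow(Add(Mul(-80, -22), Add(-22, Mul(4, -67))), Rational(1, 2)) = Pow(Add(1760, Add(-22, -268)), Rational(1, 2)) = Pow(Add(1760, -290), Rational(1, 2)) = Pow(1470, Rational(1, 2)) = Mul(7, Pow(30, Rational(1, 2)))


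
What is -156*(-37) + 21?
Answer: 5793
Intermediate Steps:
-156*(-37) + 21 = 5772 + 21 = 5793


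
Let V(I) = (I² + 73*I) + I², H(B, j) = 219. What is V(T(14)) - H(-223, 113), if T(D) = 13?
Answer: 1068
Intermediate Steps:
V(I) = 2*I² + 73*I
V(T(14)) - H(-223, 113) = 13*(73 + 2*13) - 1*219 = 13*(73 + 26) - 219 = 13*99 - 219 = 1287 - 219 = 1068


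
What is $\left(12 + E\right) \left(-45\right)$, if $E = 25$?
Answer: $-1665$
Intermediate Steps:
$\left(12 + E\right) \left(-45\right) = \left(12 + 25\right) \left(-45\right) = 37 \left(-45\right) = -1665$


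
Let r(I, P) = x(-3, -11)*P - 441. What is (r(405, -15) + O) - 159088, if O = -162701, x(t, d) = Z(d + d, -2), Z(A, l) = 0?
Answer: -322230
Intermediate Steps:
x(t, d) = 0
r(I, P) = -441 (r(I, P) = 0*P - 441 = 0 - 441 = -441)
(r(405, -15) + O) - 159088 = (-441 - 162701) - 159088 = -163142 - 159088 = -322230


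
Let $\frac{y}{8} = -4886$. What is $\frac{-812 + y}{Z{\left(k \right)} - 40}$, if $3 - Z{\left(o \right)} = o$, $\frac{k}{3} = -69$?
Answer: $- \frac{3990}{17} \approx -234.71$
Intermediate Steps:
$y = -39088$ ($y = 8 \left(-4886\right) = -39088$)
$k = -207$ ($k = 3 \left(-69\right) = -207$)
$Z{\left(o \right)} = 3 - o$
$\frac{-812 + y}{Z{\left(k \right)} - 40} = \frac{-812 - 39088}{\left(3 - -207\right) - 40} = - \frac{39900}{\left(3 + 207\right) - 40} = - \frac{39900}{210 - 40} = - \frac{39900}{170} = \left(-39900\right) \frac{1}{170} = - \frac{3990}{17}$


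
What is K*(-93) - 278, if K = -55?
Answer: 4837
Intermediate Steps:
K*(-93) - 278 = -55*(-93) - 278 = 5115 - 278 = 4837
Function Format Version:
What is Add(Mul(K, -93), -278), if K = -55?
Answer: 4837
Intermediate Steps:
Add(Mul(K, -93), -278) = Add(Mul(-55, -93), -278) = Add(5115, -278) = 4837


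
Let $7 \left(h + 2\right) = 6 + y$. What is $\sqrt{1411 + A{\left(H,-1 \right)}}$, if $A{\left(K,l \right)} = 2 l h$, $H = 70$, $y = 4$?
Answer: $\frac{\sqrt{69195}}{7} \approx 37.578$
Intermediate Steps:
$h = - \frac{4}{7}$ ($h = -2 + \frac{6 + 4}{7} = -2 + \frac{1}{7} \cdot 10 = -2 + \frac{10}{7} = - \frac{4}{7} \approx -0.57143$)
$A{\left(K,l \right)} = - \frac{8 l}{7}$ ($A{\left(K,l \right)} = 2 l \left(- \frac{4}{7}\right) = - \frac{8 l}{7}$)
$\sqrt{1411 + A{\left(H,-1 \right)}} = \sqrt{1411 - - \frac{8}{7}} = \sqrt{1411 + \frac{8}{7}} = \sqrt{\frac{9885}{7}} = \frac{\sqrt{69195}}{7}$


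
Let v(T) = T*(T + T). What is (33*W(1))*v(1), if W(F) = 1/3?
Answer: 22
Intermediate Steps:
W(F) = ⅓
v(T) = 2*T² (v(T) = T*(2*T) = 2*T²)
(33*W(1))*v(1) = (33*(⅓))*(2*1²) = 11*(2*1) = 11*2 = 22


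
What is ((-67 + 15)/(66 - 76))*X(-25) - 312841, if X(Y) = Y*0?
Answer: -312841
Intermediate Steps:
X(Y) = 0
((-67 + 15)/(66 - 76))*X(-25) - 312841 = ((-67 + 15)/(66 - 76))*0 - 312841 = -52/(-10)*0 - 312841 = -52*(-⅒)*0 - 312841 = (26/5)*0 - 312841 = 0 - 312841 = -312841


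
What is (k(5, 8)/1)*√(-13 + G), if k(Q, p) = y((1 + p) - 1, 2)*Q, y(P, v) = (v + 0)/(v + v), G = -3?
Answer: 10*I ≈ 10.0*I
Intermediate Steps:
y(P, v) = ½ (y(P, v) = v/((2*v)) = v*(1/(2*v)) = ½)
k(Q, p) = Q/2
(k(5, 8)/1)*√(-13 + G) = (((½)*5)/1)*√(-13 - 3) = (1*(5/2))*√(-16) = 5*(4*I)/2 = 10*I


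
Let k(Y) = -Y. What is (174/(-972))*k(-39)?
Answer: -377/54 ≈ -6.9815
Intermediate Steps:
(174/(-972))*k(-39) = (174/(-972))*(-1*(-39)) = (174*(-1/972))*39 = -29/162*39 = -377/54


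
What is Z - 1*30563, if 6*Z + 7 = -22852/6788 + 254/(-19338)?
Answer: -3009090266321/98449758 ≈ -30565.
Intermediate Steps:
Z = -170312567/98449758 (Z = -7/6 + (-22852/6788 + 254/(-19338))/6 = -7/6 + (-22852*1/6788 + 254*(-1/19338))/6 = -7/6 + (-5713/1697 - 127/9669)/6 = -7/6 + (⅙)*(-55454516/16408293) = -7/6 - 27727258/49224879 = -170312567/98449758 ≈ -1.7299)
Z - 1*30563 = -170312567/98449758 - 1*30563 = -170312567/98449758 - 30563 = -3009090266321/98449758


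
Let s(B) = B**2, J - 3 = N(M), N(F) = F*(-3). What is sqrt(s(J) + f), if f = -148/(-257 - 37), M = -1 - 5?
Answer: sqrt(194703)/21 ≈ 21.012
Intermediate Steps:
M = -6
N(F) = -3*F
J = 21 (J = 3 - 3*(-6) = 3 + 18 = 21)
f = 74/147 (f = -148/(-294) = -148*(-1/294) = 74/147 ≈ 0.50340)
sqrt(s(J) + f) = sqrt(21**2 + 74/147) = sqrt(441 + 74/147) = sqrt(64901/147) = sqrt(194703)/21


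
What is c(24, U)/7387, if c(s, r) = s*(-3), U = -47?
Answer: -72/7387 ≈ -0.0097468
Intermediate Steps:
c(s, r) = -3*s
c(24, U)/7387 = -3*24/7387 = -72*1/7387 = -72/7387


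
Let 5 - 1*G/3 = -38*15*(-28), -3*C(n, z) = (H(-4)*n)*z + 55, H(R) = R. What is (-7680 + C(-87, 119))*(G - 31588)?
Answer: 5125274671/3 ≈ 1.7084e+9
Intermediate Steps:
C(n, z) = -55/3 + 4*n*z/3 (C(n, z) = -((-4*n)*z + 55)/3 = -(-4*n*z + 55)/3 = -(55 - 4*n*z)/3 = -55/3 + 4*n*z/3)
G = -47865 (G = 15 - 3*(-38*15)*(-28) = 15 - (-1710)*(-28) = 15 - 3*15960 = 15 - 47880 = -47865)
(-7680 + C(-87, 119))*(G - 31588) = (-7680 + (-55/3 + (4/3)*(-87)*119))*(-47865 - 31588) = (-7680 + (-55/3 - 13804))*(-79453) = (-7680 - 41467/3)*(-79453) = -64507/3*(-79453) = 5125274671/3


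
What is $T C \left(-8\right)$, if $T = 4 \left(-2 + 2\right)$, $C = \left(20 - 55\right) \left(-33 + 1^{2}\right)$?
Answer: $0$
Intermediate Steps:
$C = 1120$ ($C = - 35 \left(-33 + 1\right) = \left(-35\right) \left(-32\right) = 1120$)
$T = 0$ ($T = 4 \cdot 0 = 0$)
$T C \left(-8\right) = 0 \cdot 1120 \left(-8\right) = 0 \left(-8\right) = 0$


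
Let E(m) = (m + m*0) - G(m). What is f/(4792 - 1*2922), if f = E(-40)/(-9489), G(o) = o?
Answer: 0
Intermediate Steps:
E(m) = 0 (E(m) = (m + m*0) - m = (m + 0) - m = m - m = 0)
f = 0 (f = 0/(-9489) = 0*(-1/9489) = 0)
f/(4792 - 1*2922) = 0/(4792 - 1*2922) = 0/(4792 - 2922) = 0/1870 = 0*(1/1870) = 0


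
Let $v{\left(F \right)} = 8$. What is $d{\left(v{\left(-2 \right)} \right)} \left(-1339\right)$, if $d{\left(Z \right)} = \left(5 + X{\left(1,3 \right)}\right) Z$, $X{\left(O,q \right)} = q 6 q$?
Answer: $-632008$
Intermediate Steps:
$X{\left(O,q \right)} = 6 q^{2}$ ($X{\left(O,q \right)} = 6 q q = 6 q^{2}$)
$d{\left(Z \right)} = 59 Z$ ($d{\left(Z \right)} = \left(5 + 6 \cdot 3^{2}\right) Z = \left(5 + 6 \cdot 9\right) Z = \left(5 + 54\right) Z = 59 Z$)
$d{\left(v{\left(-2 \right)} \right)} \left(-1339\right) = 59 \cdot 8 \left(-1339\right) = 472 \left(-1339\right) = -632008$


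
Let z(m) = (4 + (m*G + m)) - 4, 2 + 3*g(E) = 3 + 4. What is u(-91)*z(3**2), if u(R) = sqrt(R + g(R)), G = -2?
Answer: -6*I*sqrt(201) ≈ -85.065*I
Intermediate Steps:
g(E) = 5/3 (g(E) = -2/3 + (3 + 4)/3 = -2/3 + (1/3)*7 = -2/3 + 7/3 = 5/3)
z(m) = -m (z(m) = (4 + (m*(-2) + m)) - 4 = (4 + (-2*m + m)) - 4 = (4 - m) - 4 = -m)
u(R) = sqrt(5/3 + R) (u(R) = sqrt(R + 5/3) = sqrt(5/3 + R))
u(-91)*z(3**2) = (sqrt(15 + 9*(-91))/3)*(-1*3**2) = (sqrt(15 - 819)/3)*(-1*9) = (sqrt(-804)/3)*(-9) = ((2*I*sqrt(201))/3)*(-9) = (2*I*sqrt(201)/3)*(-9) = -6*I*sqrt(201)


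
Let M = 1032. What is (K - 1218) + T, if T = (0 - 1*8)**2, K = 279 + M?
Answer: 157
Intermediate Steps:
K = 1311 (K = 279 + 1032 = 1311)
T = 64 (T = (0 - 8)**2 = (-8)**2 = 64)
(K - 1218) + T = (1311 - 1218) + 64 = 93 + 64 = 157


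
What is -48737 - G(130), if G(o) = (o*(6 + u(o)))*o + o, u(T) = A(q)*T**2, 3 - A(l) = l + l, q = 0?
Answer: -856980267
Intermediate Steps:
A(l) = 3 - 2*l (A(l) = 3 - (l + l) = 3 - 2*l)
u(T) = 3*T**2 (u(T) = (3 - 2*0)*T**2 = (3 + 0)*T**2 = 3*T**2)
G(o) = o + o**2*(6 + 3*o**2) (G(o) = (o*(6 + 3*o**2))*o + o = o**2*(6 + 3*o**2) + o = o + o**2*(6 + 3*o**2))
-48737 - G(130) = -48737 - 130*(1 + 3*130**3 + 6*130) = -48737 - 130*(1 + 3*2197000 + 780) = -48737 - 130*(1 + 6591000 + 780) = -48737 - 130*6591781 = -48737 - 1*856931530 = -48737 - 856931530 = -856980267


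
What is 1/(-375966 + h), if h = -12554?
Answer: -1/388520 ≈ -2.5739e-6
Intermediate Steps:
1/(-375966 + h) = 1/(-375966 - 12554) = 1/(-388520) = -1/388520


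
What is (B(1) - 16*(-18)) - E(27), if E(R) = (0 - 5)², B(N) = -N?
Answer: 262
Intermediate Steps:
E(R) = 25 (E(R) = (-5)² = 25)
(B(1) - 16*(-18)) - E(27) = (-1*1 - 16*(-18)) - 1*25 = (-1 + 288) - 25 = 287 - 25 = 262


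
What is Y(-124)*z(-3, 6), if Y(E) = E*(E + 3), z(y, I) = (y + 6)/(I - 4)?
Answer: 22506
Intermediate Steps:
z(y, I) = (6 + y)/(-4 + I)
Y(E) = E*(3 + E)
Y(-124)*z(-3, 6) = (-124*(3 - 124))*((6 - 3)/(-4 + 6)) = (-124*(-121))*(3/2) = 15004*((1/2)*3) = 15004*(3/2) = 22506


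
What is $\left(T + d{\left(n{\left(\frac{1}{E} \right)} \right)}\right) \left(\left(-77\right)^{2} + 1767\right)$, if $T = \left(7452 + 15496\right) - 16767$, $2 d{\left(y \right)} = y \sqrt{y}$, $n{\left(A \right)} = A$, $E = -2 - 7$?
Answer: $47568976 - \frac{3848 i}{27} \approx 4.7569 \cdot 10^{7} - 142.52 i$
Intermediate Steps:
$E = -9$
$d{\left(y \right)} = \frac{y^{\frac{3}{2}}}{2}$ ($d{\left(y \right)} = \frac{y \sqrt{y}}{2} = \frac{y^{\frac{3}{2}}}{2}$)
$T = 6181$ ($T = 22948 - 16767 = 6181$)
$\left(T + d{\left(n{\left(\frac{1}{E} \right)} \right)}\right) \left(\left(-77\right)^{2} + 1767\right) = \left(6181 + \frac{\left(\frac{1}{-9}\right)^{\frac{3}{2}}}{2}\right) \left(\left(-77\right)^{2} + 1767\right) = \left(6181 + \frac{\left(- \frac{1}{9}\right)^{\frac{3}{2}}}{2}\right) \left(5929 + 1767\right) = \left(6181 + \frac{\left(- \frac{1}{27}\right) i}{2}\right) 7696 = \left(6181 - \frac{i}{54}\right) 7696 = 47568976 - \frac{3848 i}{27}$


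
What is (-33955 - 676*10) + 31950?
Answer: -8765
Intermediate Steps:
(-33955 - 676*10) + 31950 = (-33955 - 6760) + 31950 = -40715 + 31950 = -8765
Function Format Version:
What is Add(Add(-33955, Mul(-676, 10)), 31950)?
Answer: -8765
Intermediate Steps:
Add(Add(-33955, Mul(-676, 10)), 31950) = Add(Add(-33955, -6760), 31950) = Add(-40715, 31950) = -8765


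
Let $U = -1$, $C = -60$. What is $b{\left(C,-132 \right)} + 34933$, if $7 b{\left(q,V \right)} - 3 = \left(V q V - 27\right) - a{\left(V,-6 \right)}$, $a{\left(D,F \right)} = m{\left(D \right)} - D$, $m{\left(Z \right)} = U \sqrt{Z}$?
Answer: $- \frac{801065}{7} + \frac{2 i \sqrt{33}}{7} \approx -1.1444 \cdot 10^{5} + 1.6413 i$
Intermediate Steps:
$m{\left(Z \right)} = - \sqrt{Z}$
$a{\left(D,F \right)} = - D - \sqrt{D}$ ($a{\left(D,F \right)} = - \sqrt{D} - D = - D - \sqrt{D}$)
$b{\left(q,V \right)} = - \frac{24}{7} + \frac{V}{7} + \frac{\sqrt{V}}{7} + \frac{q V^{2}}{7}$ ($b{\left(q,V \right)} = \frac{3}{7} + \frac{\left(V q V - 27\right) - \left(- V - \sqrt{V}\right)}{7} = \frac{3}{7} + \frac{\left(q V^{2} - 27\right) + \left(V + \sqrt{V}\right)}{7} = \frac{3}{7} + \frac{\left(-27 + q V^{2}\right) + \left(V + \sqrt{V}\right)}{7} = \frac{3}{7} + \frac{-27 + V + \sqrt{V} + q V^{2}}{7} = \frac{3}{7} + \left(- \frac{27}{7} + \frac{V}{7} + \frac{\sqrt{V}}{7} + \frac{q V^{2}}{7}\right) = - \frac{24}{7} + \frac{V}{7} + \frac{\sqrt{V}}{7} + \frac{q V^{2}}{7}$)
$b{\left(C,-132 \right)} + 34933 = \left(- \frac{24}{7} + \frac{1}{7} \left(-132\right) + \frac{\sqrt{-132}}{7} + \frac{1}{7} \left(-60\right) \left(-132\right)^{2}\right) + 34933 = \left(- \frac{24}{7} - \frac{132}{7} + \frac{2 i \sqrt{33}}{7} + \frac{1}{7} \left(-60\right) 17424\right) + 34933 = \left(- \frac{24}{7} - \frac{132}{7} + \frac{2 i \sqrt{33}}{7} - \frac{1045440}{7}\right) + 34933 = \left(- \frac{1045596}{7} + \frac{2 i \sqrt{33}}{7}\right) + 34933 = - \frac{801065}{7} + \frac{2 i \sqrt{33}}{7}$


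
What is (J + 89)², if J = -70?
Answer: 361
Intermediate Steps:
(J + 89)² = (-70 + 89)² = 19² = 361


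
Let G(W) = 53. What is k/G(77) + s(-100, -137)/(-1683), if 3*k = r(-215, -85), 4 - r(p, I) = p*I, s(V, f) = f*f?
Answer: -11244788/89199 ≈ -126.06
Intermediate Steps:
s(V, f) = f**2
r(p, I) = 4 - I*p (r(p, I) = 4 - p*I = 4 - I*p)
k = -18271/3 (k = (4 - 1*(-85)*(-215))/3 = (4 - 18275)/3 = (1/3)*(-18271) = -18271/3 ≈ -6090.3)
k/G(77) + s(-100, -137)/(-1683) = -18271/3/53 + (-137)**2/(-1683) = -18271/3*1/53 + 18769*(-1/1683) = -18271/159 - 18769/1683 = -11244788/89199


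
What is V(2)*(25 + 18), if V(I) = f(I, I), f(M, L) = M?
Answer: 86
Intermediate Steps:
V(I) = I
V(2)*(25 + 18) = 2*(25 + 18) = 2*43 = 86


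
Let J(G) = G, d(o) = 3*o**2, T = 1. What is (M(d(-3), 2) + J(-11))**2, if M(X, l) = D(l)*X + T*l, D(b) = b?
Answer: 2025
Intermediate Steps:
M(X, l) = l + X*l (M(X, l) = l*X + 1*l = X*l + l = l + X*l)
(M(d(-3), 2) + J(-11))**2 = (2*(1 + 3*(-3)**2) - 11)**2 = (2*(1 + 3*9) - 11)**2 = (2*(1 + 27) - 11)**2 = (2*28 - 11)**2 = (56 - 11)**2 = 45**2 = 2025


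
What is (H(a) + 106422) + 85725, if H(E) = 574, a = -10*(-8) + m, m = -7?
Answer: 192721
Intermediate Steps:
a = 73 (a = -10*(-8) - 7 = 80 - 7 = 73)
(H(a) + 106422) + 85725 = (574 + 106422) + 85725 = 106996 + 85725 = 192721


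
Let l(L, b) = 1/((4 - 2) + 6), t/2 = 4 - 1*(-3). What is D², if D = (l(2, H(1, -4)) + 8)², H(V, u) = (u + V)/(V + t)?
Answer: 17850625/4096 ≈ 4358.1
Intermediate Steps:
t = 14 (t = 2*(4 - 1*(-3)) = 2*(4 + 3) = 2*7 = 14)
H(V, u) = (V + u)/(14 + V) (H(V, u) = (u + V)/(V + 14) = (V + u)/(14 + V))
l(L, b) = ⅛ (l(L, b) = 1/(2 + 6) = 1/8 = ⅛)
D = 4225/64 (D = (⅛ + 8)² = (65/8)² = 4225/64 ≈ 66.016)
D² = (4225/64)² = 17850625/4096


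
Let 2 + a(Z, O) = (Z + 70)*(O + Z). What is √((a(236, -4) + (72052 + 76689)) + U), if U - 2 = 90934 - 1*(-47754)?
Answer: √358421 ≈ 598.68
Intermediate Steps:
a(Z, O) = -2 + (70 + Z)*(O + Z) (a(Z, O) = -2 + (Z + 70)*(O + Z) = -2 + (70 + Z)*(O + Z))
U = 138690 (U = 2 + (90934 - 1*(-47754)) = 2 + (90934 + 47754) = 2 + 138688 = 138690)
√((a(236, -4) + (72052 + 76689)) + U) = √(((-2 + 236² + 70*(-4) + 70*236 - 4*236) + (72052 + 76689)) + 138690) = √(((-2 + 55696 - 280 + 16520 - 944) + 148741) + 138690) = √((70990 + 148741) + 138690) = √(219731 + 138690) = √358421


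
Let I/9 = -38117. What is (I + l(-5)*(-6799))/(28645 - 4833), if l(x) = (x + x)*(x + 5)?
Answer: -343053/23812 ≈ -14.407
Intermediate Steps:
l(x) = 2*x*(5 + x) (l(x) = (2*x)*(5 + x) = 2*x*(5 + x))
I = -343053 (I = 9*(-38117) = -343053)
(I + l(-5)*(-6799))/(28645 - 4833) = (-343053 + (2*(-5)*(5 - 5))*(-6799))/(28645 - 4833) = (-343053 + (2*(-5)*0)*(-6799))/23812 = (-343053 + 0*(-6799))*(1/23812) = (-343053 + 0)*(1/23812) = -343053*1/23812 = -343053/23812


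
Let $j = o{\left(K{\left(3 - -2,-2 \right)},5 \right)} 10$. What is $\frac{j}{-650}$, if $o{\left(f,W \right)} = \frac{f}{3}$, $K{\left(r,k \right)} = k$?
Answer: $\frac{2}{195} \approx 0.010256$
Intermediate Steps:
$o{\left(f,W \right)} = \frac{f}{3}$ ($o{\left(f,W \right)} = f \frac{1}{3} = \frac{f}{3}$)
$j = - \frac{20}{3}$ ($j = \frac{1}{3} \left(-2\right) 10 = \left(- \frac{2}{3}\right) 10 = - \frac{20}{3} \approx -6.6667$)
$\frac{j}{-650} = - \frac{20}{3 \left(-650\right)} = \left(- \frac{20}{3}\right) \left(- \frac{1}{650}\right) = \frac{2}{195}$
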